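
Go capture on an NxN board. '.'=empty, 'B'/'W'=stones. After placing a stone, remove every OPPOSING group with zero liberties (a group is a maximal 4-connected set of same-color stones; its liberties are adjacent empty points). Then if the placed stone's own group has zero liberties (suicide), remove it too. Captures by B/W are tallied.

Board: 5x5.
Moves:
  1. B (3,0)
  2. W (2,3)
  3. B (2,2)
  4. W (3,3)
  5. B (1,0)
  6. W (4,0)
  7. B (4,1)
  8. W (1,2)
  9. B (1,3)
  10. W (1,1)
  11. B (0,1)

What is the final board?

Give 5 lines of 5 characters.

Answer: .B...
BWWB.
..BW.
B..W.
.B...

Derivation:
Move 1: B@(3,0) -> caps B=0 W=0
Move 2: W@(2,3) -> caps B=0 W=0
Move 3: B@(2,2) -> caps B=0 W=0
Move 4: W@(3,3) -> caps B=0 W=0
Move 5: B@(1,0) -> caps B=0 W=0
Move 6: W@(4,0) -> caps B=0 W=0
Move 7: B@(4,1) -> caps B=1 W=0
Move 8: W@(1,2) -> caps B=1 W=0
Move 9: B@(1,3) -> caps B=1 W=0
Move 10: W@(1,1) -> caps B=1 W=0
Move 11: B@(0,1) -> caps B=1 W=0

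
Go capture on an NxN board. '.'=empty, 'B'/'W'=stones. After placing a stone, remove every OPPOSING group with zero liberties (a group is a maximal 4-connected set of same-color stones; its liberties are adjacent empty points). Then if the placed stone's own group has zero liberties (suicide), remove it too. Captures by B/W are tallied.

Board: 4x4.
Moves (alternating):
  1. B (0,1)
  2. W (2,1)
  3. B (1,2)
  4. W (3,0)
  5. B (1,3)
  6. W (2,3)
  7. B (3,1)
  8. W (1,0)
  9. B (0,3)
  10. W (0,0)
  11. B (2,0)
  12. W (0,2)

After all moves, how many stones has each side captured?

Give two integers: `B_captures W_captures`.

Move 1: B@(0,1) -> caps B=0 W=0
Move 2: W@(2,1) -> caps B=0 W=0
Move 3: B@(1,2) -> caps B=0 W=0
Move 4: W@(3,0) -> caps B=0 W=0
Move 5: B@(1,3) -> caps B=0 W=0
Move 6: W@(2,3) -> caps B=0 W=0
Move 7: B@(3,1) -> caps B=0 W=0
Move 8: W@(1,0) -> caps B=0 W=0
Move 9: B@(0,3) -> caps B=0 W=0
Move 10: W@(0,0) -> caps B=0 W=0
Move 11: B@(2,0) -> caps B=1 W=0
Move 12: W@(0,2) -> caps B=1 W=0

Answer: 1 0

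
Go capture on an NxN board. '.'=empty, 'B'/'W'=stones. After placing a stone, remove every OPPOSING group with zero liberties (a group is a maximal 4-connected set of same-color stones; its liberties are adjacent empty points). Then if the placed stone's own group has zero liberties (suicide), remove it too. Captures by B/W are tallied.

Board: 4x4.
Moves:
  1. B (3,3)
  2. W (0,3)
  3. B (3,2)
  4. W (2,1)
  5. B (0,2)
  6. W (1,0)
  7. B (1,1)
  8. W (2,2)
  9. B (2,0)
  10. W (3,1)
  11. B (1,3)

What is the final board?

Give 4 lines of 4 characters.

Answer: ..B.
WB.B
BWW.
.WBB

Derivation:
Move 1: B@(3,3) -> caps B=0 W=0
Move 2: W@(0,3) -> caps B=0 W=0
Move 3: B@(3,2) -> caps B=0 W=0
Move 4: W@(2,1) -> caps B=0 W=0
Move 5: B@(0,2) -> caps B=0 W=0
Move 6: W@(1,0) -> caps B=0 W=0
Move 7: B@(1,1) -> caps B=0 W=0
Move 8: W@(2,2) -> caps B=0 W=0
Move 9: B@(2,0) -> caps B=0 W=0
Move 10: W@(3,1) -> caps B=0 W=0
Move 11: B@(1,3) -> caps B=1 W=0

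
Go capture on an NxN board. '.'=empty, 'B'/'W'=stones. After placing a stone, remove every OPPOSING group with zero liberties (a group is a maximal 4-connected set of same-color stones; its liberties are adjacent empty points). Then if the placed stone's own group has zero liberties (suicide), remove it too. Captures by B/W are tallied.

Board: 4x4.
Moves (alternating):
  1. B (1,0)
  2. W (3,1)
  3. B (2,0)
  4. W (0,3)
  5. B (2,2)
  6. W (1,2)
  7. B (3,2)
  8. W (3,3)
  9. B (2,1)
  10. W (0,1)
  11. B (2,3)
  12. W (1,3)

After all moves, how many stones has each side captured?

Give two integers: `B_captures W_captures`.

Answer: 1 0

Derivation:
Move 1: B@(1,0) -> caps B=0 W=0
Move 2: W@(3,1) -> caps B=0 W=0
Move 3: B@(2,0) -> caps B=0 W=0
Move 4: W@(0,3) -> caps B=0 W=0
Move 5: B@(2,2) -> caps B=0 W=0
Move 6: W@(1,2) -> caps B=0 W=0
Move 7: B@(3,2) -> caps B=0 W=0
Move 8: W@(3,3) -> caps B=0 W=0
Move 9: B@(2,1) -> caps B=0 W=0
Move 10: W@(0,1) -> caps B=0 W=0
Move 11: B@(2,3) -> caps B=1 W=0
Move 12: W@(1,3) -> caps B=1 W=0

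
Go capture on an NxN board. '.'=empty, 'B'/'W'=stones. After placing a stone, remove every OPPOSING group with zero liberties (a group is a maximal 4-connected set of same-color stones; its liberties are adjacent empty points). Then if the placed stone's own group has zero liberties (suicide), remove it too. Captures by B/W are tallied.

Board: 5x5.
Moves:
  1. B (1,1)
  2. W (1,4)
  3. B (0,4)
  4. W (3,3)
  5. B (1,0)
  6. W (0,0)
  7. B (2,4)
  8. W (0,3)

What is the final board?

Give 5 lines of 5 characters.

Move 1: B@(1,1) -> caps B=0 W=0
Move 2: W@(1,4) -> caps B=0 W=0
Move 3: B@(0,4) -> caps B=0 W=0
Move 4: W@(3,3) -> caps B=0 W=0
Move 5: B@(1,0) -> caps B=0 W=0
Move 6: W@(0,0) -> caps B=0 W=0
Move 7: B@(2,4) -> caps B=0 W=0
Move 8: W@(0,3) -> caps B=0 W=1

Answer: W..W.
BB..W
....B
...W.
.....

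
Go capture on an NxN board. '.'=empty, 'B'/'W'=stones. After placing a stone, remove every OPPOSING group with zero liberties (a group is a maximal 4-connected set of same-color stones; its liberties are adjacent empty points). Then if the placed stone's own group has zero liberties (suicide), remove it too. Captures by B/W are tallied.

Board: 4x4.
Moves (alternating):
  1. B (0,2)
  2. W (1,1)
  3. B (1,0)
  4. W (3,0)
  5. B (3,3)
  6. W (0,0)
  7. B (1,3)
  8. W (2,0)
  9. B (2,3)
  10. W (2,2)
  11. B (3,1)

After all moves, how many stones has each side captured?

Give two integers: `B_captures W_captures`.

Move 1: B@(0,2) -> caps B=0 W=0
Move 2: W@(1,1) -> caps B=0 W=0
Move 3: B@(1,0) -> caps B=0 W=0
Move 4: W@(3,0) -> caps B=0 W=0
Move 5: B@(3,3) -> caps B=0 W=0
Move 6: W@(0,0) -> caps B=0 W=0
Move 7: B@(1,3) -> caps B=0 W=0
Move 8: W@(2,0) -> caps B=0 W=1
Move 9: B@(2,3) -> caps B=0 W=1
Move 10: W@(2,2) -> caps B=0 W=1
Move 11: B@(3,1) -> caps B=0 W=1

Answer: 0 1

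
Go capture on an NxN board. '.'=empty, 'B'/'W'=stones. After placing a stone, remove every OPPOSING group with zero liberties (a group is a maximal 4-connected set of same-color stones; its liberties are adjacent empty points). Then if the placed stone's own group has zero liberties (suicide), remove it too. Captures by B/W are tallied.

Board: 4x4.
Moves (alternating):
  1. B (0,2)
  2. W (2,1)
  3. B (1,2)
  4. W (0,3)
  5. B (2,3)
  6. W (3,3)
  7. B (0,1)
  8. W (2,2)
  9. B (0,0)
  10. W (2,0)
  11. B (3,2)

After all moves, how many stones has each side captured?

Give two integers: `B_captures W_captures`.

Move 1: B@(0,2) -> caps B=0 W=0
Move 2: W@(2,1) -> caps B=0 W=0
Move 3: B@(1,2) -> caps B=0 W=0
Move 4: W@(0,3) -> caps B=0 W=0
Move 5: B@(2,3) -> caps B=0 W=0
Move 6: W@(3,3) -> caps B=0 W=0
Move 7: B@(0,1) -> caps B=0 W=0
Move 8: W@(2,2) -> caps B=0 W=0
Move 9: B@(0,0) -> caps B=0 W=0
Move 10: W@(2,0) -> caps B=0 W=0
Move 11: B@(3,2) -> caps B=1 W=0

Answer: 1 0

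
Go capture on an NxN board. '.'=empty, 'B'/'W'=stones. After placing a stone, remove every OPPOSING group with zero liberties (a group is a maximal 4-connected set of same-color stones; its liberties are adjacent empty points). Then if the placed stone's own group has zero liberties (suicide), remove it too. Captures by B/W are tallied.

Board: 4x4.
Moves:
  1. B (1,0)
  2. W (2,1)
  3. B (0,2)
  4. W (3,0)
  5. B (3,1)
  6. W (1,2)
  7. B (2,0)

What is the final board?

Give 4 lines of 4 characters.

Move 1: B@(1,0) -> caps B=0 W=0
Move 2: W@(2,1) -> caps B=0 W=0
Move 3: B@(0,2) -> caps B=0 W=0
Move 4: W@(3,0) -> caps B=0 W=0
Move 5: B@(3,1) -> caps B=0 W=0
Move 6: W@(1,2) -> caps B=0 W=0
Move 7: B@(2,0) -> caps B=1 W=0

Answer: ..B.
B.W.
BW..
.B..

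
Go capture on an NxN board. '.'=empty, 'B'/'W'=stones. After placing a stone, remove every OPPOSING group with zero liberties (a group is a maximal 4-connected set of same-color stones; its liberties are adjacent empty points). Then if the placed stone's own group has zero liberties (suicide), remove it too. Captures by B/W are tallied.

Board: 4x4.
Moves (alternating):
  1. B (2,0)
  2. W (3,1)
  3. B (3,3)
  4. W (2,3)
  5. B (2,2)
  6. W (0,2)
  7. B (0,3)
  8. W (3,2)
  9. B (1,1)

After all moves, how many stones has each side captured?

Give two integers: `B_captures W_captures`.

Move 1: B@(2,0) -> caps B=0 W=0
Move 2: W@(3,1) -> caps B=0 W=0
Move 3: B@(3,3) -> caps B=0 W=0
Move 4: W@(2,3) -> caps B=0 W=0
Move 5: B@(2,2) -> caps B=0 W=0
Move 6: W@(0,2) -> caps B=0 W=0
Move 7: B@(0,3) -> caps B=0 W=0
Move 8: W@(3,2) -> caps B=0 W=1
Move 9: B@(1,1) -> caps B=0 W=1

Answer: 0 1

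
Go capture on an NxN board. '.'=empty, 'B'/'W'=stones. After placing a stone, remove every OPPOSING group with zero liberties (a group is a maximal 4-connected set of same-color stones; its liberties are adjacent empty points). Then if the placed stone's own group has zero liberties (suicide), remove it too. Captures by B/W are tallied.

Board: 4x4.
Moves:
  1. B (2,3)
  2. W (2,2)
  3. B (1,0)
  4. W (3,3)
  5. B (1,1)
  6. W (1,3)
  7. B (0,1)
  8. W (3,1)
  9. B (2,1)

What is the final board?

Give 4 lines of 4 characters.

Answer: .B..
BB.W
.BW.
.W.W

Derivation:
Move 1: B@(2,3) -> caps B=0 W=0
Move 2: W@(2,2) -> caps B=0 W=0
Move 3: B@(1,0) -> caps B=0 W=0
Move 4: W@(3,3) -> caps B=0 W=0
Move 5: B@(1,1) -> caps B=0 W=0
Move 6: W@(1,3) -> caps B=0 W=1
Move 7: B@(0,1) -> caps B=0 W=1
Move 8: W@(3,1) -> caps B=0 W=1
Move 9: B@(2,1) -> caps B=0 W=1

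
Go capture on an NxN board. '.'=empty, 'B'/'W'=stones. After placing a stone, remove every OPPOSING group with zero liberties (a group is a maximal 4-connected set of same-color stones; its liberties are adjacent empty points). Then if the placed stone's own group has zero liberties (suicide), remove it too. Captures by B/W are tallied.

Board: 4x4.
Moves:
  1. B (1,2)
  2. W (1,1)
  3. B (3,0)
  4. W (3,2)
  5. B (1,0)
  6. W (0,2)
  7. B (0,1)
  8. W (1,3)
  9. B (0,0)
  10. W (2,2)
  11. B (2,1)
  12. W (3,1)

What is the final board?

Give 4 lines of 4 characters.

Move 1: B@(1,2) -> caps B=0 W=0
Move 2: W@(1,1) -> caps B=0 W=0
Move 3: B@(3,0) -> caps B=0 W=0
Move 4: W@(3,2) -> caps B=0 W=0
Move 5: B@(1,0) -> caps B=0 W=0
Move 6: W@(0,2) -> caps B=0 W=0
Move 7: B@(0,1) -> caps B=0 W=0
Move 8: W@(1,3) -> caps B=0 W=0
Move 9: B@(0,0) -> caps B=0 W=0
Move 10: W@(2,2) -> caps B=0 W=1
Move 11: B@(2,1) -> caps B=0 W=1
Move 12: W@(3,1) -> caps B=0 W=1

Answer: BBW.
BW.W
.BW.
BWW.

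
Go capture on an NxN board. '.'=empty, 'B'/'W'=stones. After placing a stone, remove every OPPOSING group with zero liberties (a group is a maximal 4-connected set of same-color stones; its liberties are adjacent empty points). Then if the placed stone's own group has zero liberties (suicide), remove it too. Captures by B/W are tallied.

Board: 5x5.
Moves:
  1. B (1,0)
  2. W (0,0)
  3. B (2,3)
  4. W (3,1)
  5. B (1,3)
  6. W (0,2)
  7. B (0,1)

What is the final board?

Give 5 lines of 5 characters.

Move 1: B@(1,0) -> caps B=0 W=0
Move 2: W@(0,0) -> caps B=0 W=0
Move 3: B@(2,3) -> caps B=0 W=0
Move 4: W@(3,1) -> caps B=0 W=0
Move 5: B@(1,3) -> caps B=0 W=0
Move 6: W@(0,2) -> caps B=0 W=0
Move 7: B@(0,1) -> caps B=1 W=0

Answer: .BW..
B..B.
...B.
.W...
.....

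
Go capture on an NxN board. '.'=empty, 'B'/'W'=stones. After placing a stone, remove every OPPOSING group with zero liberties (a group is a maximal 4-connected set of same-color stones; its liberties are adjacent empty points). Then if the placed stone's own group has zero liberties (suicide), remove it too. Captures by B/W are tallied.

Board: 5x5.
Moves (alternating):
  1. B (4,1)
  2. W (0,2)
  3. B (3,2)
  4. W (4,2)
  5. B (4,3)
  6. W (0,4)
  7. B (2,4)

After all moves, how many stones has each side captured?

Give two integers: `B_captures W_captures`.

Answer: 1 0

Derivation:
Move 1: B@(4,1) -> caps B=0 W=0
Move 2: W@(0,2) -> caps B=0 W=0
Move 3: B@(3,2) -> caps B=0 W=0
Move 4: W@(4,2) -> caps B=0 W=0
Move 5: B@(4,3) -> caps B=1 W=0
Move 6: W@(0,4) -> caps B=1 W=0
Move 7: B@(2,4) -> caps B=1 W=0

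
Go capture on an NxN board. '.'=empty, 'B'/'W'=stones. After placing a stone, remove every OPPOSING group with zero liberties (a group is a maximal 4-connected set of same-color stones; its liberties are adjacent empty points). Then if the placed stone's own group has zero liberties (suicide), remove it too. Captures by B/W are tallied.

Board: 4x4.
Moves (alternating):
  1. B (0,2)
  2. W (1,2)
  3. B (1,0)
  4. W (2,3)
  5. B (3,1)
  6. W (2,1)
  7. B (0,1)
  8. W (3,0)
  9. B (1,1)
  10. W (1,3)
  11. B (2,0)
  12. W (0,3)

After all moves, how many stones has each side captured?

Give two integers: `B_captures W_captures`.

Answer: 1 0

Derivation:
Move 1: B@(0,2) -> caps B=0 W=0
Move 2: W@(1,2) -> caps B=0 W=0
Move 3: B@(1,0) -> caps B=0 W=0
Move 4: W@(2,3) -> caps B=0 W=0
Move 5: B@(3,1) -> caps B=0 W=0
Move 6: W@(2,1) -> caps B=0 W=0
Move 7: B@(0,1) -> caps B=0 W=0
Move 8: W@(3,0) -> caps B=0 W=0
Move 9: B@(1,1) -> caps B=0 W=0
Move 10: W@(1,3) -> caps B=0 W=0
Move 11: B@(2,0) -> caps B=1 W=0
Move 12: W@(0,3) -> caps B=1 W=0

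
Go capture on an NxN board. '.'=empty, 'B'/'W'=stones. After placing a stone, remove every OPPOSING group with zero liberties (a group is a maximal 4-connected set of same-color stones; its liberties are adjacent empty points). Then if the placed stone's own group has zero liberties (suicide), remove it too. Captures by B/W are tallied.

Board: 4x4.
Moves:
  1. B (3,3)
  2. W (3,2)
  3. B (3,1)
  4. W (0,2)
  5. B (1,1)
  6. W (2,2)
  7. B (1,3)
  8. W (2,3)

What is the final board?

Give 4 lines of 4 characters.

Move 1: B@(3,3) -> caps B=0 W=0
Move 2: W@(3,2) -> caps B=0 W=0
Move 3: B@(3,1) -> caps B=0 W=0
Move 4: W@(0,2) -> caps B=0 W=0
Move 5: B@(1,1) -> caps B=0 W=0
Move 6: W@(2,2) -> caps B=0 W=0
Move 7: B@(1,3) -> caps B=0 W=0
Move 8: W@(2,3) -> caps B=0 W=1

Answer: ..W.
.B.B
..WW
.BW.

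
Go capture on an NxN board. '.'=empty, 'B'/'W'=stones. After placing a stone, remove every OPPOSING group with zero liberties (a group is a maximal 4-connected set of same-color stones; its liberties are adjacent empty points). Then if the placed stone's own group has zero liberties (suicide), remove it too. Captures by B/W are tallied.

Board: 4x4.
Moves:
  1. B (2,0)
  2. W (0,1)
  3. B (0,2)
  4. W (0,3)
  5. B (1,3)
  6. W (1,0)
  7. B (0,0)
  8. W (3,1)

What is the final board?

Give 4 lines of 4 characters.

Answer: .WB.
W..B
B...
.W..

Derivation:
Move 1: B@(2,0) -> caps B=0 W=0
Move 2: W@(0,1) -> caps B=0 W=0
Move 3: B@(0,2) -> caps B=0 W=0
Move 4: W@(0,3) -> caps B=0 W=0
Move 5: B@(1,3) -> caps B=1 W=0
Move 6: W@(1,0) -> caps B=1 W=0
Move 7: B@(0,0) -> caps B=1 W=0
Move 8: W@(3,1) -> caps B=1 W=0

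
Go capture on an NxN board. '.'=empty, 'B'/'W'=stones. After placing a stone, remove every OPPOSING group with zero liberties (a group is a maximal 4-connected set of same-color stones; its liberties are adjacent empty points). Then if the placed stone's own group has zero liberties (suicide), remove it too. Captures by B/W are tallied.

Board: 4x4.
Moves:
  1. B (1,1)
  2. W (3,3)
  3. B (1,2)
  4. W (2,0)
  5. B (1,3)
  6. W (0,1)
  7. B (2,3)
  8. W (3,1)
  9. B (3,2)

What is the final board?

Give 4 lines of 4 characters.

Move 1: B@(1,1) -> caps B=0 W=0
Move 2: W@(3,3) -> caps B=0 W=0
Move 3: B@(1,2) -> caps B=0 W=0
Move 4: W@(2,0) -> caps B=0 W=0
Move 5: B@(1,3) -> caps B=0 W=0
Move 6: W@(0,1) -> caps B=0 W=0
Move 7: B@(2,3) -> caps B=0 W=0
Move 8: W@(3,1) -> caps B=0 W=0
Move 9: B@(3,2) -> caps B=1 W=0

Answer: .W..
.BBB
W..B
.WB.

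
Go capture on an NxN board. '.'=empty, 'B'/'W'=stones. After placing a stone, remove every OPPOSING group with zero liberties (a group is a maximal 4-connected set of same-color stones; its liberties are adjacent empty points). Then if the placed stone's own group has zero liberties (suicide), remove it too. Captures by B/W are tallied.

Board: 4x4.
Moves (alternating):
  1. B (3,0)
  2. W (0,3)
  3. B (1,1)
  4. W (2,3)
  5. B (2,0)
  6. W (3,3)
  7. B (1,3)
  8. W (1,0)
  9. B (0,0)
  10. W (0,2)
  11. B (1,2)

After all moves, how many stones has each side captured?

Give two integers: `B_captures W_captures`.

Answer: 1 0

Derivation:
Move 1: B@(3,0) -> caps B=0 W=0
Move 2: W@(0,3) -> caps B=0 W=0
Move 3: B@(1,1) -> caps B=0 W=0
Move 4: W@(2,3) -> caps B=0 W=0
Move 5: B@(2,0) -> caps B=0 W=0
Move 6: W@(3,3) -> caps B=0 W=0
Move 7: B@(1,3) -> caps B=0 W=0
Move 8: W@(1,0) -> caps B=0 W=0
Move 9: B@(0,0) -> caps B=1 W=0
Move 10: W@(0,2) -> caps B=1 W=0
Move 11: B@(1,2) -> caps B=1 W=0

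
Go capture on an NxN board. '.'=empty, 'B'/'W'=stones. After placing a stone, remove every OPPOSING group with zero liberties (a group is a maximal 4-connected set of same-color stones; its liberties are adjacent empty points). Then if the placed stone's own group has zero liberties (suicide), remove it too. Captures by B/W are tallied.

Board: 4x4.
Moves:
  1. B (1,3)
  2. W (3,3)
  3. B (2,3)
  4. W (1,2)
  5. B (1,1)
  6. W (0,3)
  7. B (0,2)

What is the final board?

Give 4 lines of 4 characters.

Answer: ..B.
.BWB
...B
...W

Derivation:
Move 1: B@(1,3) -> caps B=0 W=0
Move 2: W@(3,3) -> caps B=0 W=0
Move 3: B@(2,3) -> caps B=0 W=0
Move 4: W@(1,2) -> caps B=0 W=0
Move 5: B@(1,1) -> caps B=0 W=0
Move 6: W@(0,3) -> caps B=0 W=0
Move 7: B@(0,2) -> caps B=1 W=0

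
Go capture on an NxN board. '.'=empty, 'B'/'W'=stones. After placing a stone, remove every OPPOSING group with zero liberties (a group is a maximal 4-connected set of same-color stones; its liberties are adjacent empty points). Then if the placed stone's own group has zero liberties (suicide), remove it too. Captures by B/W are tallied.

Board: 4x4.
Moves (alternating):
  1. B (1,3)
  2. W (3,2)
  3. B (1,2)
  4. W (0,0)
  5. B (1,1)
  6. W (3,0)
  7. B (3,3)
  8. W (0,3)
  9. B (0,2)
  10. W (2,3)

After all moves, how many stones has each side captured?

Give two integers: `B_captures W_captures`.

Answer: 1 1

Derivation:
Move 1: B@(1,3) -> caps B=0 W=0
Move 2: W@(3,2) -> caps B=0 W=0
Move 3: B@(1,2) -> caps B=0 W=0
Move 4: W@(0,0) -> caps B=0 W=0
Move 5: B@(1,1) -> caps B=0 W=0
Move 6: W@(3,0) -> caps B=0 W=0
Move 7: B@(3,3) -> caps B=0 W=0
Move 8: W@(0,3) -> caps B=0 W=0
Move 9: B@(0,2) -> caps B=1 W=0
Move 10: W@(2,3) -> caps B=1 W=1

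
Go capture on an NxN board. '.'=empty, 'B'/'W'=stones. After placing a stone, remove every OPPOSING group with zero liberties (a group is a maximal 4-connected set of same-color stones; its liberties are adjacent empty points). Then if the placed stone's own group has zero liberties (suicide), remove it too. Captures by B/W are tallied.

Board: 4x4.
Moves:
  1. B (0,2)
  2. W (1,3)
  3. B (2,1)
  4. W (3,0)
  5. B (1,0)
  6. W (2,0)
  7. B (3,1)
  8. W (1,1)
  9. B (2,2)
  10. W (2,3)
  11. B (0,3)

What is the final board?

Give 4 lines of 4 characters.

Answer: ..BB
BW.W
.BBW
.B..

Derivation:
Move 1: B@(0,2) -> caps B=0 W=0
Move 2: W@(1,3) -> caps B=0 W=0
Move 3: B@(2,1) -> caps B=0 W=0
Move 4: W@(3,0) -> caps B=0 W=0
Move 5: B@(1,0) -> caps B=0 W=0
Move 6: W@(2,0) -> caps B=0 W=0
Move 7: B@(3,1) -> caps B=2 W=0
Move 8: W@(1,1) -> caps B=2 W=0
Move 9: B@(2,2) -> caps B=2 W=0
Move 10: W@(2,3) -> caps B=2 W=0
Move 11: B@(0,3) -> caps B=2 W=0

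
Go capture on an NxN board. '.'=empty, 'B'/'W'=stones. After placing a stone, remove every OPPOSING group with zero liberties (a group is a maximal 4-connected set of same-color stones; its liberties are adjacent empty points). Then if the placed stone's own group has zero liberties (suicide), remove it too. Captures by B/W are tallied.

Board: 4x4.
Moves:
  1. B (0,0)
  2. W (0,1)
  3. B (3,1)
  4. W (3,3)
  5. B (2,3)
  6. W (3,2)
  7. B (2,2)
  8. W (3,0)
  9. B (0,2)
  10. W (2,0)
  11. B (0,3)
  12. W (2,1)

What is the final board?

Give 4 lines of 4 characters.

Move 1: B@(0,0) -> caps B=0 W=0
Move 2: W@(0,1) -> caps B=0 W=0
Move 3: B@(3,1) -> caps B=0 W=0
Move 4: W@(3,3) -> caps B=0 W=0
Move 5: B@(2,3) -> caps B=0 W=0
Move 6: W@(3,2) -> caps B=0 W=0
Move 7: B@(2,2) -> caps B=2 W=0
Move 8: W@(3,0) -> caps B=2 W=0
Move 9: B@(0,2) -> caps B=2 W=0
Move 10: W@(2,0) -> caps B=2 W=0
Move 11: B@(0,3) -> caps B=2 W=0
Move 12: W@(2,1) -> caps B=2 W=0

Answer: BWBB
....
WWBB
WB..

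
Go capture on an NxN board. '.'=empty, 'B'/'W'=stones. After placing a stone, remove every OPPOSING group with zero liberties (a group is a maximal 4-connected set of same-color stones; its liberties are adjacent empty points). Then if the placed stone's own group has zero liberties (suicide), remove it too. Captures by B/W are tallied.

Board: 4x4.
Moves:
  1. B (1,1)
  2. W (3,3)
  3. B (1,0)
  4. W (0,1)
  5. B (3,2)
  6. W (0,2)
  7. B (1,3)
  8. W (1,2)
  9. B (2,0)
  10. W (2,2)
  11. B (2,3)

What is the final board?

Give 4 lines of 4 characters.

Move 1: B@(1,1) -> caps B=0 W=0
Move 2: W@(3,3) -> caps B=0 W=0
Move 3: B@(1,0) -> caps B=0 W=0
Move 4: W@(0,1) -> caps B=0 W=0
Move 5: B@(3,2) -> caps B=0 W=0
Move 6: W@(0,2) -> caps B=0 W=0
Move 7: B@(1,3) -> caps B=0 W=0
Move 8: W@(1,2) -> caps B=0 W=0
Move 9: B@(2,0) -> caps B=0 W=0
Move 10: W@(2,2) -> caps B=0 W=0
Move 11: B@(2,3) -> caps B=1 W=0

Answer: .WW.
BBWB
B.WB
..B.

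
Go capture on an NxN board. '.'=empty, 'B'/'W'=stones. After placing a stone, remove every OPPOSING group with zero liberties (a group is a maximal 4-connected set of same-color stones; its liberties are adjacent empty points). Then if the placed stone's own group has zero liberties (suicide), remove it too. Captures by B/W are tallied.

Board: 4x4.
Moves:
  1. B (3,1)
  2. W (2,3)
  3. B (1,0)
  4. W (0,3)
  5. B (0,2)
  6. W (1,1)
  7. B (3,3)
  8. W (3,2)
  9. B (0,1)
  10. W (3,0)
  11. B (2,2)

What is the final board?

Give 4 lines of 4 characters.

Answer: .BBW
BW..
..BW
WBW.

Derivation:
Move 1: B@(3,1) -> caps B=0 W=0
Move 2: W@(2,3) -> caps B=0 W=0
Move 3: B@(1,0) -> caps B=0 W=0
Move 4: W@(0,3) -> caps B=0 W=0
Move 5: B@(0,2) -> caps B=0 W=0
Move 6: W@(1,1) -> caps B=0 W=0
Move 7: B@(3,3) -> caps B=0 W=0
Move 8: W@(3,2) -> caps B=0 W=1
Move 9: B@(0,1) -> caps B=0 W=1
Move 10: W@(3,0) -> caps B=0 W=1
Move 11: B@(2,2) -> caps B=0 W=1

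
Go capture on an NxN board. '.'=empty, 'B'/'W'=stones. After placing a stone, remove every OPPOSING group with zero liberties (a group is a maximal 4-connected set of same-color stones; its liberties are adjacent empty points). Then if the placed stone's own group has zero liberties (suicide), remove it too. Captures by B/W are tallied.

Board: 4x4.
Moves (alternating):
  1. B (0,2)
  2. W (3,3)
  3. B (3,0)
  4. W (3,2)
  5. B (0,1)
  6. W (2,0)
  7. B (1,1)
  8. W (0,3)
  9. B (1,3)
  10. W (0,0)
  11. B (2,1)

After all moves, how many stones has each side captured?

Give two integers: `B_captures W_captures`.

Move 1: B@(0,2) -> caps B=0 W=0
Move 2: W@(3,3) -> caps B=0 W=0
Move 3: B@(3,0) -> caps B=0 W=0
Move 4: W@(3,2) -> caps B=0 W=0
Move 5: B@(0,1) -> caps B=0 W=0
Move 6: W@(2,0) -> caps B=0 W=0
Move 7: B@(1,1) -> caps B=0 W=0
Move 8: W@(0,3) -> caps B=0 W=0
Move 9: B@(1,3) -> caps B=1 W=0
Move 10: W@(0,0) -> caps B=1 W=0
Move 11: B@(2,1) -> caps B=1 W=0

Answer: 1 0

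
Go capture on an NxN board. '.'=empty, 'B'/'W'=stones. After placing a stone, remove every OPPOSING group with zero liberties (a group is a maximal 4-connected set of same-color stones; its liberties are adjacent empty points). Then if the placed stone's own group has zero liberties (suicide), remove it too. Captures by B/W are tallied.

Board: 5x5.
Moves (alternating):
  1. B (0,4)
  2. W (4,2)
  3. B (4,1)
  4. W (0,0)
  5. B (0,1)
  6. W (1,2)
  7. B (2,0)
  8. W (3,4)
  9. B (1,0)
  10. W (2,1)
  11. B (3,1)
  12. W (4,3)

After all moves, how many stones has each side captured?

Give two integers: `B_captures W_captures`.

Move 1: B@(0,4) -> caps B=0 W=0
Move 2: W@(4,2) -> caps B=0 W=0
Move 3: B@(4,1) -> caps B=0 W=0
Move 4: W@(0,0) -> caps B=0 W=0
Move 5: B@(0,1) -> caps B=0 W=0
Move 6: W@(1,2) -> caps B=0 W=0
Move 7: B@(2,0) -> caps B=0 W=0
Move 8: W@(3,4) -> caps B=0 W=0
Move 9: B@(1,0) -> caps B=1 W=0
Move 10: W@(2,1) -> caps B=1 W=0
Move 11: B@(3,1) -> caps B=1 W=0
Move 12: W@(4,3) -> caps B=1 W=0

Answer: 1 0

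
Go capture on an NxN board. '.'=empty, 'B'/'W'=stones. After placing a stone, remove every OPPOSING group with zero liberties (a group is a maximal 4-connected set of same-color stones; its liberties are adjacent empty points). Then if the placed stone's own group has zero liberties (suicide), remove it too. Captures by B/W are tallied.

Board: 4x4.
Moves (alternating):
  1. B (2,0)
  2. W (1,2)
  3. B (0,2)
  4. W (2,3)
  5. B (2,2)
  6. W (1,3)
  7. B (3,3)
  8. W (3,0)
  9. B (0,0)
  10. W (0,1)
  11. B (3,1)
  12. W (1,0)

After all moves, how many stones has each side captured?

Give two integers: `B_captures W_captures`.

Answer: 1 1

Derivation:
Move 1: B@(2,0) -> caps B=0 W=0
Move 2: W@(1,2) -> caps B=0 W=0
Move 3: B@(0,2) -> caps B=0 W=0
Move 4: W@(2,3) -> caps B=0 W=0
Move 5: B@(2,2) -> caps B=0 W=0
Move 6: W@(1,3) -> caps B=0 W=0
Move 7: B@(3,3) -> caps B=0 W=0
Move 8: W@(3,0) -> caps B=0 W=0
Move 9: B@(0,0) -> caps B=0 W=0
Move 10: W@(0,1) -> caps B=0 W=0
Move 11: B@(3,1) -> caps B=1 W=0
Move 12: W@(1,0) -> caps B=1 W=1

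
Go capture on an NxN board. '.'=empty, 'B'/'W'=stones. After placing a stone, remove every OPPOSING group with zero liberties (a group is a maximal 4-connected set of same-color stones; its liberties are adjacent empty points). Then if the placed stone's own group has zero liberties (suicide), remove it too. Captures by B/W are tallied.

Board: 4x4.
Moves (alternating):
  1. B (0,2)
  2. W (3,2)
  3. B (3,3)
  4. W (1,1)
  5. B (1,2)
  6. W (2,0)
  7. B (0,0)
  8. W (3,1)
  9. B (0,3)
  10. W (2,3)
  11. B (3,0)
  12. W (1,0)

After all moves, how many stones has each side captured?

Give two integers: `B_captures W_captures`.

Move 1: B@(0,2) -> caps B=0 W=0
Move 2: W@(3,2) -> caps B=0 W=0
Move 3: B@(3,3) -> caps B=0 W=0
Move 4: W@(1,1) -> caps B=0 W=0
Move 5: B@(1,2) -> caps B=0 W=0
Move 6: W@(2,0) -> caps B=0 W=0
Move 7: B@(0,0) -> caps B=0 W=0
Move 8: W@(3,1) -> caps B=0 W=0
Move 9: B@(0,3) -> caps B=0 W=0
Move 10: W@(2,3) -> caps B=0 W=1
Move 11: B@(3,0) -> caps B=0 W=1
Move 12: W@(1,0) -> caps B=0 W=1

Answer: 0 1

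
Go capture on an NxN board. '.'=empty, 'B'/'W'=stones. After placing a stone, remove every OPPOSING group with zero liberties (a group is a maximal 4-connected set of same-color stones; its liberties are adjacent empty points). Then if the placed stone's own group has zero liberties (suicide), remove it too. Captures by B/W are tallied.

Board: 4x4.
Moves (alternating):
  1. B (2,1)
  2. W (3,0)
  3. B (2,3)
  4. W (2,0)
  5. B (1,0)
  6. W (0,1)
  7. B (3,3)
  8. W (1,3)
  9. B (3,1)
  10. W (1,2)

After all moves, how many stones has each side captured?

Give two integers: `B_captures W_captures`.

Answer: 2 0

Derivation:
Move 1: B@(2,1) -> caps B=0 W=0
Move 2: W@(3,0) -> caps B=0 W=0
Move 3: B@(2,3) -> caps B=0 W=0
Move 4: W@(2,0) -> caps B=0 W=0
Move 5: B@(1,0) -> caps B=0 W=0
Move 6: W@(0,1) -> caps B=0 W=0
Move 7: B@(3,3) -> caps B=0 W=0
Move 8: W@(1,3) -> caps B=0 W=0
Move 9: B@(3,1) -> caps B=2 W=0
Move 10: W@(1,2) -> caps B=2 W=0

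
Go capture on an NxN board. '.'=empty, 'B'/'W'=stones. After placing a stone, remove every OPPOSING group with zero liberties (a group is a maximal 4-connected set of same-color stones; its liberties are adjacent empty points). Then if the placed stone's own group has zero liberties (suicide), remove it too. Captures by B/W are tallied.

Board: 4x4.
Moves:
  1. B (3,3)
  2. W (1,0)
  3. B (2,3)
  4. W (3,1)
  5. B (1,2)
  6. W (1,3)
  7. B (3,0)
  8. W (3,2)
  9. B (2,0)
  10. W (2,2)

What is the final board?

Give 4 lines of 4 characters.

Move 1: B@(3,3) -> caps B=0 W=0
Move 2: W@(1,0) -> caps B=0 W=0
Move 3: B@(2,3) -> caps B=0 W=0
Move 4: W@(3,1) -> caps B=0 W=0
Move 5: B@(1,2) -> caps B=0 W=0
Move 6: W@(1,3) -> caps B=0 W=0
Move 7: B@(3,0) -> caps B=0 W=0
Move 8: W@(3,2) -> caps B=0 W=0
Move 9: B@(2,0) -> caps B=0 W=0
Move 10: W@(2,2) -> caps B=0 W=2

Answer: ....
W.BW
B.W.
BWW.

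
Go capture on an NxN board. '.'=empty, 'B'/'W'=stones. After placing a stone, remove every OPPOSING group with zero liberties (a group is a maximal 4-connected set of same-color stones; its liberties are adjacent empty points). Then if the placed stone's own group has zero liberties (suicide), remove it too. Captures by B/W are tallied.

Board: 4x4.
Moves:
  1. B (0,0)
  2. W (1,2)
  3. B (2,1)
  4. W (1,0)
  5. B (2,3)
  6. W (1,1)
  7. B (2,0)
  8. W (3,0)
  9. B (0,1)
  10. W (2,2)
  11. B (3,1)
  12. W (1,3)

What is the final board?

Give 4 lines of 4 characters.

Answer: BB..
WWWW
BBWB
.B..

Derivation:
Move 1: B@(0,0) -> caps B=0 W=0
Move 2: W@(1,2) -> caps B=0 W=0
Move 3: B@(2,1) -> caps B=0 W=0
Move 4: W@(1,0) -> caps B=0 W=0
Move 5: B@(2,3) -> caps B=0 W=0
Move 6: W@(1,1) -> caps B=0 W=0
Move 7: B@(2,0) -> caps B=0 W=0
Move 8: W@(3,0) -> caps B=0 W=0
Move 9: B@(0,1) -> caps B=0 W=0
Move 10: W@(2,2) -> caps B=0 W=0
Move 11: B@(3,1) -> caps B=1 W=0
Move 12: W@(1,3) -> caps B=1 W=0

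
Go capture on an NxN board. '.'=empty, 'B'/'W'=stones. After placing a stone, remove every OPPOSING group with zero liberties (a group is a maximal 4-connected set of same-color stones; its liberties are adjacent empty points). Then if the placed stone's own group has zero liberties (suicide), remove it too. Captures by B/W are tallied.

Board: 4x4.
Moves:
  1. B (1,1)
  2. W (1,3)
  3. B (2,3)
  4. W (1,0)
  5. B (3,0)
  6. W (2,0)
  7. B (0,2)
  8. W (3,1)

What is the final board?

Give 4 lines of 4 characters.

Move 1: B@(1,1) -> caps B=0 W=0
Move 2: W@(1,3) -> caps B=0 W=0
Move 3: B@(2,3) -> caps B=0 W=0
Move 4: W@(1,0) -> caps B=0 W=0
Move 5: B@(3,0) -> caps B=0 W=0
Move 6: W@(2,0) -> caps B=0 W=0
Move 7: B@(0,2) -> caps B=0 W=0
Move 8: W@(3,1) -> caps B=0 W=1

Answer: ..B.
WB.W
W..B
.W..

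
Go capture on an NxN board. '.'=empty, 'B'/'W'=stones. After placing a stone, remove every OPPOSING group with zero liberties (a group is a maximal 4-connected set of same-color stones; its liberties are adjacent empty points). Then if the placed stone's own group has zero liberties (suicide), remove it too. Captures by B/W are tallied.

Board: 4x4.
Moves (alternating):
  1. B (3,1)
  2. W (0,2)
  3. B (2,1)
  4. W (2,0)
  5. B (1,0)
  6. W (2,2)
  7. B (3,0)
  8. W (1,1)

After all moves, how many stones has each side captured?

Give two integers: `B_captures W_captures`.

Move 1: B@(3,1) -> caps B=0 W=0
Move 2: W@(0,2) -> caps B=0 W=0
Move 3: B@(2,1) -> caps B=0 W=0
Move 4: W@(2,0) -> caps B=0 W=0
Move 5: B@(1,0) -> caps B=0 W=0
Move 6: W@(2,2) -> caps B=0 W=0
Move 7: B@(3,0) -> caps B=1 W=0
Move 8: W@(1,1) -> caps B=1 W=0

Answer: 1 0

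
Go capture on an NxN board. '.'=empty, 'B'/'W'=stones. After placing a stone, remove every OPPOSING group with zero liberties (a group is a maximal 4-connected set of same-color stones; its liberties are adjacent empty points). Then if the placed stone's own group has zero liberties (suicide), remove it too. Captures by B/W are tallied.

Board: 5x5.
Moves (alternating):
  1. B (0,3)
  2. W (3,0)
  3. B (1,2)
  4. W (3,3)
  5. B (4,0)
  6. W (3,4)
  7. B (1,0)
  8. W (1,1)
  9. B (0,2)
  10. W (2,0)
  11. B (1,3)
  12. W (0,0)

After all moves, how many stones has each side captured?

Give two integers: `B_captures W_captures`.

Answer: 0 1

Derivation:
Move 1: B@(0,3) -> caps B=0 W=0
Move 2: W@(3,0) -> caps B=0 W=0
Move 3: B@(1,2) -> caps B=0 W=0
Move 4: W@(3,3) -> caps B=0 W=0
Move 5: B@(4,0) -> caps B=0 W=0
Move 6: W@(3,4) -> caps B=0 W=0
Move 7: B@(1,0) -> caps B=0 W=0
Move 8: W@(1,1) -> caps B=0 W=0
Move 9: B@(0,2) -> caps B=0 W=0
Move 10: W@(2,0) -> caps B=0 W=0
Move 11: B@(1,3) -> caps B=0 W=0
Move 12: W@(0,0) -> caps B=0 W=1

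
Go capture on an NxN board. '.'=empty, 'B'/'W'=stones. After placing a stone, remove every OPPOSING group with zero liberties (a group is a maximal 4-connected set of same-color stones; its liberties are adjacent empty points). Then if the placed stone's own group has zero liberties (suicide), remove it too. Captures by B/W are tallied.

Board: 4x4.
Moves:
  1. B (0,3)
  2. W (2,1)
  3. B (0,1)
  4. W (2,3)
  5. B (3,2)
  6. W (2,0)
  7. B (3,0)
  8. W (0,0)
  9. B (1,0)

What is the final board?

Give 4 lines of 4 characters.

Answer: .B.B
B...
WW.W
B.B.

Derivation:
Move 1: B@(0,3) -> caps B=0 W=0
Move 2: W@(2,1) -> caps B=0 W=0
Move 3: B@(0,1) -> caps B=0 W=0
Move 4: W@(2,3) -> caps B=0 W=0
Move 5: B@(3,2) -> caps B=0 W=0
Move 6: W@(2,0) -> caps B=0 W=0
Move 7: B@(3,0) -> caps B=0 W=0
Move 8: W@(0,0) -> caps B=0 W=0
Move 9: B@(1,0) -> caps B=1 W=0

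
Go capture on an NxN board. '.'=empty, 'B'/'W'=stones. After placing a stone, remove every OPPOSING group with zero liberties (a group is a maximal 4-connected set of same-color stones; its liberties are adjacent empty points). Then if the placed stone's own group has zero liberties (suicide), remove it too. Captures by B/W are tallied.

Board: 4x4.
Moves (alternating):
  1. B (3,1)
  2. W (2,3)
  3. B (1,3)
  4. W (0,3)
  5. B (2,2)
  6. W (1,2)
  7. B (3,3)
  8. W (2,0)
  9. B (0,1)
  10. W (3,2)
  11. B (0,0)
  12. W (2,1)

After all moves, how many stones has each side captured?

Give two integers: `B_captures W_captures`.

Answer: 0 3

Derivation:
Move 1: B@(3,1) -> caps B=0 W=0
Move 2: W@(2,3) -> caps B=0 W=0
Move 3: B@(1,3) -> caps B=0 W=0
Move 4: W@(0,3) -> caps B=0 W=0
Move 5: B@(2,2) -> caps B=0 W=0
Move 6: W@(1,2) -> caps B=0 W=1
Move 7: B@(3,3) -> caps B=0 W=1
Move 8: W@(2,0) -> caps B=0 W=1
Move 9: B@(0,1) -> caps B=0 W=1
Move 10: W@(3,2) -> caps B=0 W=2
Move 11: B@(0,0) -> caps B=0 W=2
Move 12: W@(2,1) -> caps B=0 W=3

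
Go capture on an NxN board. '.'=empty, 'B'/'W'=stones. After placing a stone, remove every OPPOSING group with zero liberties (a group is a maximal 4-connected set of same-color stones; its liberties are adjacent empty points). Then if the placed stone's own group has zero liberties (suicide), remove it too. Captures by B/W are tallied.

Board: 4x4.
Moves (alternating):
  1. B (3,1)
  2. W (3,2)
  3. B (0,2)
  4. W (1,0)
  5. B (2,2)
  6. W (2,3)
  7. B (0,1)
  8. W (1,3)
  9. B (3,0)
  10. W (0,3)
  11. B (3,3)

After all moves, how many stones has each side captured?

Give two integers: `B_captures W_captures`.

Answer: 1 0

Derivation:
Move 1: B@(3,1) -> caps B=0 W=0
Move 2: W@(3,2) -> caps B=0 W=0
Move 3: B@(0,2) -> caps B=0 W=0
Move 4: W@(1,0) -> caps B=0 W=0
Move 5: B@(2,2) -> caps B=0 W=0
Move 6: W@(2,3) -> caps B=0 W=0
Move 7: B@(0,1) -> caps B=0 W=0
Move 8: W@(1,3) -> caps B=0 W=0
Move 9: B@(3,0) -> caps B=0 W=0
Move 10: W@(0,3) -> caps B=0 W=0
Move 11: B@(3,3) -> caps B=1 W=0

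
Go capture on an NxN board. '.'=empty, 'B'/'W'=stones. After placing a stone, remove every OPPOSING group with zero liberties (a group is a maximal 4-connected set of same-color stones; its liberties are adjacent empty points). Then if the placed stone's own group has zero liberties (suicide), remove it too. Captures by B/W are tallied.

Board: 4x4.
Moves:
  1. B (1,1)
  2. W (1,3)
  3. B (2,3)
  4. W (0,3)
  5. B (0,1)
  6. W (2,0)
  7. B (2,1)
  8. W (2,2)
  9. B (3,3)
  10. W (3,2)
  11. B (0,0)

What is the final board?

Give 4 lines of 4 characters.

Move 1: B@(1,1) -> caps B=0 W=0
Move 2: W@(1,3) -> caps B=0 W=0
Move 3: B@(2,3) -> caps B=0 W=0
Move 4: W@(0,3) -> caps B=0 W=0
Move 5: B@(0,1) -> caps B=0 W=0
Move 6: W@(2,0) -> caps B=0 W=0
Move 7: B@(2,1) -> caps B=0 W=0
Move 8: W@(2,2) -> caps B=0 W=0
Move 9: B@(3,3) -> caps B=0 W=0
Move 10: W@(3,2) -> caps B=0 W=2
Move 11: B@(0,0) -> caps B=0 W=2

Answer: BB.W
.B.W
WBW.
..W.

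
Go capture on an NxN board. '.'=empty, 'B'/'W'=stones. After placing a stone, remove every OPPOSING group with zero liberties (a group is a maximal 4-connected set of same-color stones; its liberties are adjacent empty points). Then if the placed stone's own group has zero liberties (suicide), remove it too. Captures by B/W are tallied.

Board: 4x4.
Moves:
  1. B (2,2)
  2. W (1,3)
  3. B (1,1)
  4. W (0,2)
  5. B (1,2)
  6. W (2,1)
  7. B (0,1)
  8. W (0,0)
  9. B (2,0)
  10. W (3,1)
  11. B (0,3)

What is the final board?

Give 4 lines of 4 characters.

Move 1: B@(2,2) -> caps B=0 W=0
Move 2: W@(1,3) -> caps B=0 W=0
Move 3: B@(1,1) -> caps B=0 W=0
Move 4: W@(0,2) -> caps B=0 W=0
Move 5: B@(1,2) -> caps B=0 W=0
Move 6: W@(2,1) -> caps B=0 W=0
Move 7: B@(0,1) -> caps B=0 W=0
Move 8: W@(0,0) -> caps B=0 W=0
Move 9: B@(2,0) -> caps B=0 W=0
Move 10: W@(3,1) -> caps B=0 W=0
Move 11: B@(0,3) -> caps B=1 W=0

Answer: WB.B
.BBW
BWB.
.W..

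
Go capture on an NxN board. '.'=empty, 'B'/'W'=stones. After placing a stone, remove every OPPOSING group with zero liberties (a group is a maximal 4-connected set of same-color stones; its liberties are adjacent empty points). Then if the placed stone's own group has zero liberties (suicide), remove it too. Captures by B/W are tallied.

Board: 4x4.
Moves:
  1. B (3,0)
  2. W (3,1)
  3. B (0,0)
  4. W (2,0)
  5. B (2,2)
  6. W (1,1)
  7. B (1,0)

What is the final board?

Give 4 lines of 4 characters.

Answer: B...
BW..
W.B.
.W..

Derivation:
Move 1: B@(3,0) -> caps B=0 W=0
Move 2: W@(3,1) -> caps B=0 W=0
Move 3: B@(0,0) -> caps B=0 W=0
Move 4: W@(2,0) -> caps B=0 W=1
Move 5: B@(2,2) -> caps B=0 W=1
Move 6: W@(1,1) -> caps B=0 W=1
Move 7: B@(1,0) -> caps B=0 W=1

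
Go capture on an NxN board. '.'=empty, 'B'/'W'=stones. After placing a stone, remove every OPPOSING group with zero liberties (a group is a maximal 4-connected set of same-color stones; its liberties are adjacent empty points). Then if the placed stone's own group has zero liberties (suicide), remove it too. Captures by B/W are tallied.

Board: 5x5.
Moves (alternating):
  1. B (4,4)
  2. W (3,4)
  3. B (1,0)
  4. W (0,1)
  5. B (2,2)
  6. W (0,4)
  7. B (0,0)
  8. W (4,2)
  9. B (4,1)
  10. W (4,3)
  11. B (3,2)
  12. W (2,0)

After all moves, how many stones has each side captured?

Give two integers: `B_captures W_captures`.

Move 1: B@(4,4) -> caps B=0 W=0
Move 2: W@(3,4) -> caps B=0 W=0
Move 3: B@(1,0) -> caps B=0 W=0
Move 4: W@(0,1) -> caps B=0 W=0
Move 5: B@(2,2) -> caps B=0 W=0
Move 6: W@(0,4) -> caps B=0 W=0
Move 7: B@(0,0) -> caps B=0 W=0
Move 8: W@(4,2) -> caps B=0 W=0
Move 9: B@(4,1) -> caps B=0 W=0
Move 10: W@(4,3) -> caps B=0 W=1
Move 11: B@(3,2) -> caps B=0 W=1
Move 12: W@(2,0) -> caps B=0 W=1

Answer: 0 1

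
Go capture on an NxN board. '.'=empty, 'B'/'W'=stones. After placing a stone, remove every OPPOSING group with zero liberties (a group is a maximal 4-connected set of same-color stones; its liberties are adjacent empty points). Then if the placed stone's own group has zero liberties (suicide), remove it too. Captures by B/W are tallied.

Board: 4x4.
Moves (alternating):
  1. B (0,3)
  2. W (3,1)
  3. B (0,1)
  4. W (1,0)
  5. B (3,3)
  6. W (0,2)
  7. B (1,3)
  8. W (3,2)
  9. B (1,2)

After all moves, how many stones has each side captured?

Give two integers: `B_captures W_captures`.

Answer: 1 0

Derivation:
Move 1: B@(0,3) -> caps B=0 W=0
Move 2: W@(3,1) -> caps B=0 W=0
Move 3: B@(0,1) -> caps B=0 W=0
Move 4: W@(1,0) -> caps B=0 W=0
Move 5: B@(3,3) -> caps B=0 W=0
Move 6: W@(0,2) -> caps B=0 W=0
Move 7: B@(1,3) -> caps B=0 W=0
Move 8: W@(3,2) -> caps B=0 W=0
Move 9: B@(1,2) -> caps B=1 W=0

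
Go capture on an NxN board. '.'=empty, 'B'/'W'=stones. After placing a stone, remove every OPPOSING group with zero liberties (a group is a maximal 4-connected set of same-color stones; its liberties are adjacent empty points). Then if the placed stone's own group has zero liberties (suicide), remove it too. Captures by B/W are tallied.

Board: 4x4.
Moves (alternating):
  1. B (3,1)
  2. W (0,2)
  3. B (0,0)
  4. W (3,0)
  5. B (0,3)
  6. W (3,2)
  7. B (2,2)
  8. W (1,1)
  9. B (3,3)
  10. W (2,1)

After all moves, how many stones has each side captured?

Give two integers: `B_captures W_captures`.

Move 1: B@(3,1) -> caps B=0 W=0
Move 2: W@(0,2) -> caps B=0 W=0
Move 3: B@(0,0) -> caps B=0 W=0
Move 4: W@(3,0) -> caps B=0 W=0
Move 5: B@(0,3) -> caps B=0 W=0
Move 6: W@(3,2) -> caps B=0 W=0
Move 7: B@(2,2) -> caps B=0 W=0
Move 8: W@(1,1) -> caps B=0 W=0
Move 9: B@(3,3) -> caps B=1 W=0
Move 10: W@(2,1) -> caps B=1 W=0

Answer: 1 0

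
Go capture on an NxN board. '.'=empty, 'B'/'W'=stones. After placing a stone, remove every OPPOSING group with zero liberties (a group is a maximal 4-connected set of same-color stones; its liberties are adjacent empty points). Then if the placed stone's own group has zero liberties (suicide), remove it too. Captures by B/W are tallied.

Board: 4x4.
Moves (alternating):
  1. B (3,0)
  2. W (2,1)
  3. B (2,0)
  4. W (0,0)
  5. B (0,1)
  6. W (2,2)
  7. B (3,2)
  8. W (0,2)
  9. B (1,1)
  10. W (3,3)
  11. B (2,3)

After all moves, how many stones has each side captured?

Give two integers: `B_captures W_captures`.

Answer: 1 0

Derivation:
Move 1: B@(3,0) -> caps B=0 W=0
Move 2: W@(2,1) -> caps B=0 W=0
Move 3: B@(2,0) -> caps B=0 W=0
Move 4: W@(0,0) -> caps B=0 W=0
Move 5: B@(0,1) -> caps B=0 W=0
Move 6: W@(2,2) -> caps B=0 W=0
Move 7: B@(3,2) -> caps B=0 W=0
Move 8: W@(0,2) -> caps B=0 W=0
Move 9: B@(1,1) -> caps B=0 W=0
Move 10: W@(3,3) -> caps B=0 W=0
Move 11: B@(2,3) -> caps B=1 W=0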